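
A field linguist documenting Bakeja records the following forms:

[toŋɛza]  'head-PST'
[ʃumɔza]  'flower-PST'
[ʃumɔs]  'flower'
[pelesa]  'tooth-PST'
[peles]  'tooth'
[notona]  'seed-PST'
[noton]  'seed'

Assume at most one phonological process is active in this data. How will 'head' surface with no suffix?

[toŋɛs]

In [ʃumɔza] and [ʃumɔs] the final segment of 'flower' alternates: [z] ~ [s].
The stem 'tooth' ([pelesa], [peles]) shows [s] unchanged in both environments, so [s] cannot be basic with [z] derived before the PST suffix.
The alternation reflects word-final obstruent devoicing: voiced obstruents become voiceless word-finally. /z/ is underlying.
The one attested form of 'head', [toŋɛza], shows underlying /toŋɛz/. Applying the same rule word-finally gives [toŋɛs].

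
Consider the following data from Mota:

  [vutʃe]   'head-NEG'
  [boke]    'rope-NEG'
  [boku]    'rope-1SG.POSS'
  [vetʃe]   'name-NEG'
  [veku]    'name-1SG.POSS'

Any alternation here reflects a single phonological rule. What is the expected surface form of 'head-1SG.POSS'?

[vuku]

In [vetʃe] and [veku] the final segment of 'name' alternates: [tʃ] ~ [k].
If /k/ were underlying and a rule turned it into [tʃ] before the NEG suffix, 'rope' would also alternate; but it has [k] in both [boke] and [boku].
Therefore /tʃ/ is basic and [k] is derived by depalatalization (palato-alveolar /tʃ/ becomes [k] when no front vowel follows).
The one attested form of 'head', [vutʃe], shows underlying /vutʃ/. Applying the same rule when no front vowel follows gives [vuku].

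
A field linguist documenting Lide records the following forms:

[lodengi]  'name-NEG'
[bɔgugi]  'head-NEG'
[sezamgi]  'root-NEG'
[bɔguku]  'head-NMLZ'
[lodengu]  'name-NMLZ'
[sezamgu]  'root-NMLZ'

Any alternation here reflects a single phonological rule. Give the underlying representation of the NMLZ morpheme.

The NMLZ morpheme has two allomorphs, [-gu] and [-ku].
By contrast the NEG suffix keeps its initial [g] throughout — that segment must be underlying.
The NMLZ suffix is therefore /-ku/ underlyingly, with post-nasal voicing: voiceless stops become voiced after a nasal.

/-ku/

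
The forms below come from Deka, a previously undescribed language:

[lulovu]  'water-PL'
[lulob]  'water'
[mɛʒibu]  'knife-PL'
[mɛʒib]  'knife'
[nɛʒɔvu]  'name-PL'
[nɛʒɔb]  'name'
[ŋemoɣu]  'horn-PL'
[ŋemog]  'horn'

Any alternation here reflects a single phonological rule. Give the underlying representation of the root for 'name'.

/nɛʒɔv/

In [nɛʒɔvu] and [nɛʒɔb] the final segment of 'name' alternates: [v] ~ [b].
But 'knife' keeps [b] in both environments ([mɛʒibu], [mɛʒib]), so there is no rule changing /b/ to [v] before the PL suffix.
So /v/ is underlying, and a rule of word-final hardening — voiced fricatives become stops word-finally — gives [b].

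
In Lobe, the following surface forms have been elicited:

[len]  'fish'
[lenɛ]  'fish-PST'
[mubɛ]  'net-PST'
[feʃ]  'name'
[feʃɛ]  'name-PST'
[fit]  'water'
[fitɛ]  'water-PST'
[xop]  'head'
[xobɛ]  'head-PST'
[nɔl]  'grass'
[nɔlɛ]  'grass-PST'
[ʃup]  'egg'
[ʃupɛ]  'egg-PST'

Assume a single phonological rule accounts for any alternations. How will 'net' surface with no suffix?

The root 'head' surfaces as [xop] and [xobɛ], with a stem-final [p] ~ [b] alternation.
Compare 'egg', with invariant [p] in [ʃup] and [ʃupɛ]: an analysis with underlying /p/ and a rule producing [b] before the PST suffix would wrongly predict alternation here too.
The underlying segment must be /b/; voiced obstruents become voiceless word-finally, yielding [p] there.
The one attested form of 'net', [mubɛ], shows underlying /mub/. Applying the same rule word-finally gives [mup].

[mup]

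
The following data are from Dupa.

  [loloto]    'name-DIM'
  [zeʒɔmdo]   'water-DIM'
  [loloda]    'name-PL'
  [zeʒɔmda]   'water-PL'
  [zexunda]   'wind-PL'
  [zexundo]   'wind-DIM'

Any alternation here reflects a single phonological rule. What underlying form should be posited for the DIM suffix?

/-to/

The DIM morpheme has two allomorphs, [-do] and [-to].
The PL suffix, which begins with [d], is invariant after every stem; so [d] is not altered by any rule here.
The DIM suffix is therefore /-to/ underlyingly, with post-nasal voicing: voiceless stops become voiced after a nasal.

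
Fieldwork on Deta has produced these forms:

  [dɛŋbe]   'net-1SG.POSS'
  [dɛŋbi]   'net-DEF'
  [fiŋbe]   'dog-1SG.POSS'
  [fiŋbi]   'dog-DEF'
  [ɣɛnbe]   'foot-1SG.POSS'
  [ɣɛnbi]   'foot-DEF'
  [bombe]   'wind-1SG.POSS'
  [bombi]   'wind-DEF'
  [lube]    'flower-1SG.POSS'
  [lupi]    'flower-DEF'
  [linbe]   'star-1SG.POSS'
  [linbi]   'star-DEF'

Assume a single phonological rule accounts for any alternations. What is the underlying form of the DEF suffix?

/-pi/

The DEF suffix surfaces as [-bi] and [-pi], depending on the final segment of the stem.
By contrast the 1SG.POSS suffix keeps its initial [b] throughout — that segment must be underlying.
So the underlying form is /-pi/, and voiceless stops become voiced after a nasal.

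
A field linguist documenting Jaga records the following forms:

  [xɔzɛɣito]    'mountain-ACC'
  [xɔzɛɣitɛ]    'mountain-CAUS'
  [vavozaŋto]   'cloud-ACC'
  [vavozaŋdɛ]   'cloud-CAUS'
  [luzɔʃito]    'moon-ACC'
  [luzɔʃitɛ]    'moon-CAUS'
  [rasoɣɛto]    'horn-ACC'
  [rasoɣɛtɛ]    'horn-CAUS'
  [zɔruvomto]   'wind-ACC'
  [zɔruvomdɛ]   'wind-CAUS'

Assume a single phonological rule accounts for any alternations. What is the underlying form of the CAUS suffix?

/-dɛ/

The CAUS suffix surfaces as [-dɛ] and [-tɛ], depending on the final segment of the stem.
The ACC suffix, which begins with [t], is invariant after every stem; so [t] is not altered by any rule here.
The CAUS suffix is therefore /-dɛ/ underlyingly, with post-vocalic devoicing: voiced stops become voiceless after a vowel.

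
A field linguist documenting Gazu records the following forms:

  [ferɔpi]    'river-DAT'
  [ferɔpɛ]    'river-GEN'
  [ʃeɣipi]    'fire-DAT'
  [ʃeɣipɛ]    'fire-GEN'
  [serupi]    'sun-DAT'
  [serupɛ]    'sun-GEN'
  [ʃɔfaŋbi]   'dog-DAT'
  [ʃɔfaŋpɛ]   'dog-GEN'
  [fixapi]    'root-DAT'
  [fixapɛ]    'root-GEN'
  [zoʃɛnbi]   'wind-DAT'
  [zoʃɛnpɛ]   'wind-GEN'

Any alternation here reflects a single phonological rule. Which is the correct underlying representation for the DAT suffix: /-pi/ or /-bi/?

/-bi/

The DAT suffix surfaces as [-bi] and [-pi], depending on the final segment of the stem.
The GEN suffix, which begins with [p], is invariant after every stem; so [p] is not altered by any rule here.
The DAT suffix is therefore /-bi/ underlyingly, with post-vocalic devoicing: voiced stops become voiceless after a vowel.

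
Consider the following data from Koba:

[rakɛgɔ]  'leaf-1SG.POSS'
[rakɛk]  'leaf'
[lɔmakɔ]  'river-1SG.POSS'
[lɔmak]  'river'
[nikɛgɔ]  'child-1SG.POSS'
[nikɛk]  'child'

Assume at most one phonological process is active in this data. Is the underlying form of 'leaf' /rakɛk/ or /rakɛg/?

The root 'leaf' surfaces as [rakɛgɔ] and [rakɛk], with a stem-final [g] ~ [k] alternation.
Compare 'river', with invariant [k] in [lɔmakɔ] and [lɔmak]: an analysis with underlying /k/ and a rule producing [g] before the 1SG.POSS suffix would wrongly predict alternation here too.
So /g/ is underlying, and a rule of word-final obstruent devoicing — voiced obstruents become voiceless word-finally — gives [k].

/rakɛg/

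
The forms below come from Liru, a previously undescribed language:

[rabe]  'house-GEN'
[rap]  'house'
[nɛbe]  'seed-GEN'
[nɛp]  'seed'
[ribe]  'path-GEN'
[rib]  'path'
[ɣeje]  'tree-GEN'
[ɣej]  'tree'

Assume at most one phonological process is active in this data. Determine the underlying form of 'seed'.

In [nɛbe] and [nɛp] the final segment of 'seed' alternates: [b] ~ [p].
If /b/ were underlying and a rule turned it into [p] in isolation, 'path' would also alternate; but it has [b] in both [ribe] and [rib].
Therefore /p/ is basic and [b] is derived by intervocalic voicing (voiceless stops become voiced between vowels).

/nɛp/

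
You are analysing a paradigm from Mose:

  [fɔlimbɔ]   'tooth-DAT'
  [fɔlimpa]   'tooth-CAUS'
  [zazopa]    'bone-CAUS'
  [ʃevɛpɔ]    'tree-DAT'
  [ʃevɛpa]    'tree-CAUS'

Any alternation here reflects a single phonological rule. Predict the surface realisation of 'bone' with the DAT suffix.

[zazopɔ]

The DAT suffix surfaces as [-bɔ] and [-pɔ], depending on the final segment of the stem.
The CAUS suffix, which begins with [p], is invariant after every stem; so [p] is not altered by any rule here.
The DAT suffix is therefore /-bɔ/ underlyingly, with post-vocalic devoicing: voiced stops become voiceless after a vowel.
After 'bone', which ends in a vowel, the suffix surfaces as [-pɔ], giving [zazopɔ].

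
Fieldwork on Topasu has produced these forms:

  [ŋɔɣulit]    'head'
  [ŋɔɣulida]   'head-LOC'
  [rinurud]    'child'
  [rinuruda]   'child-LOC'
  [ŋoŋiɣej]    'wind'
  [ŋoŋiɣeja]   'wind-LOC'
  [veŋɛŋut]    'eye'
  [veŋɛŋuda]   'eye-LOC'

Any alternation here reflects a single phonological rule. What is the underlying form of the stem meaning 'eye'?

'eye' shows [t] ~ [d] at the end of the stem ([veŋɛŋut] vs [veŋɛŋuda]).
Compare 'child', with invariant [d] in [rinurud] and [rinuruda]: an analysis with underlying /d/ and a rule producing [t] in isolation would wrongly predict alternation here too.
The underlying segment must be /t/; voiceless stops become voiced between vowels, yielding [d] there.
So 'eye' = /veŋɛŋut/.

/veŋɛŋut/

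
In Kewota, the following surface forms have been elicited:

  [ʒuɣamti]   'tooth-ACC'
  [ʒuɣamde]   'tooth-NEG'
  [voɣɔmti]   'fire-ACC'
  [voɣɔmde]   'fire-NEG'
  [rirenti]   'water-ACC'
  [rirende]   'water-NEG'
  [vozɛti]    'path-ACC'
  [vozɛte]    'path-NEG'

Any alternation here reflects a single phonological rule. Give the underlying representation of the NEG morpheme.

/-de/

The NEG suffix surfaces as [-de] and [-te], depending on the final segment of the stem.
By contrast the ACC suffix keeps its initial [t] throughout — that segment must be underlying.
The NEG suffix is therefore /-de/ underlyingly, with post-vocalic devoicing: voiced stops become voiceless after a vowel.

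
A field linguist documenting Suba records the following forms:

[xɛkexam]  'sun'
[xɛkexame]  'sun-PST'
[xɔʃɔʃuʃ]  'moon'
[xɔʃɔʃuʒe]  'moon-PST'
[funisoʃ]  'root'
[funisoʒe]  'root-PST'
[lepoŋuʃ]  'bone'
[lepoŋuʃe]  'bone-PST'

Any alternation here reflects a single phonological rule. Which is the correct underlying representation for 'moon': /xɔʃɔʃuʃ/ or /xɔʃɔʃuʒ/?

/xɔʃɔʃuʒ/

The root 'moon' surfaces as [xɔʃɔʃuʃ] and [xɔʃɔʃuʒe], with a stem-final [ʃ] ~ [ʒ] alternation.
But 'bone' keeps [ʃ] in both environments ([lepoŋuʃ], [lepoŋuʃe]), so there is no rule changing /ʃ/ to [ʒ] before the PST suffix.
The underlying segment must be /ʒ/; voiced obstruents become voiceless word-finally, yielding [ʃ] there.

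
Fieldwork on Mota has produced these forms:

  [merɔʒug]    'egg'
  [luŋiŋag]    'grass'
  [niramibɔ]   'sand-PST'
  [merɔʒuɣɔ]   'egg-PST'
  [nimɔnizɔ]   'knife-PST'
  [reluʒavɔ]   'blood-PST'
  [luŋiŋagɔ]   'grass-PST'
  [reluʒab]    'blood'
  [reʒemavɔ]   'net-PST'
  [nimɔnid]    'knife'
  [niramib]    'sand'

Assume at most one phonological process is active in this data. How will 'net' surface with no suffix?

In [reluʒavɔ] and [reluʒab] the final segment of 'blood' alternates: [v] ~ [b].
If /b/ were underlying and a rule turned it into [v] before the PST suffix, 'sand' would also alternate; but it has [b] in both [niramibɔ] and [niramib].
So /v/ is underlying, and a rule of word-final hardening — voiced fricatives become stops word-finally — gives [b].
The one attested form of 'net', [reʒemavɔ], shows underlying /reʒemav/. Applying the same rule word-finally gives [reʒemab].

[reʒemab]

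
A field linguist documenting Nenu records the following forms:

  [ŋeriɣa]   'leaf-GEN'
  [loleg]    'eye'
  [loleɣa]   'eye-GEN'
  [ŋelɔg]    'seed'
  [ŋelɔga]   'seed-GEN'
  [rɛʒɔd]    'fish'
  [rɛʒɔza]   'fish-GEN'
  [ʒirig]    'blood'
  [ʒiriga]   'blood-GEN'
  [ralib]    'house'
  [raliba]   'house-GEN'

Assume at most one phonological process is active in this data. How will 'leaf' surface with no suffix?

[ŋerig]

The stem for 'eye' ends in [g] in [loleg] but [ɣ] in [loleɣa].
If /g/ were underlying and a rule turned it into [ɣ] before the GEN suffix, 'seed' would also alternate; but it has [g] in both [ŋelɔg] and [ŋelɔga].
Therefore /ɣ/ is basic and [g] is derived by word-final hardening (voiced fricatives become stops word-finally).
From [ŋeriɣa] the stem 'leaf' is /ŋeriɣ/; word-finally this yields [ŋerig].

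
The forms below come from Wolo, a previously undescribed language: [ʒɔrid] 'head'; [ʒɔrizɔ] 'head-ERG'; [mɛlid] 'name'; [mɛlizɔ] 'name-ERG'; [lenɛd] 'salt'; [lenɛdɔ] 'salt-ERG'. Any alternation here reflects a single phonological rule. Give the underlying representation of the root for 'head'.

'head' shows [d] ~ [z] at the end of the stem ([ʒɔrid] vs [ʒɔrizɔ]).
But 'salt' keeps [d] in both environments ([lenɛd], [lenɛdɔ]), so there is no rule changing /d/ to [z] before the ERG suffix.
Therefore /z/ is basic and [d] is derived by word-final hardening (voiced fricatives become stops word-finally).
Hence 'head' is /ʒɔriz/ underlyingly.

/ʒɔriz/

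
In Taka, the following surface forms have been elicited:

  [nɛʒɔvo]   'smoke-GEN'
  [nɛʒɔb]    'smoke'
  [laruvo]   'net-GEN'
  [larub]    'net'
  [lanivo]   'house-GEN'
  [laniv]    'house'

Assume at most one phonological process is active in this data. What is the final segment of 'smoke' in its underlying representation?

/b/

'smoke' shows [v] ~ [b] at the end of the stem ([nɛʒɔvo] vs [nɛʒɔb]).
Compare 'house', with invariant [v] in [lanivo] and [laniv]: an analysis with underlying /v/ and a rule producing [b] in isolation would wrongly predict alternation here too.
Therefore /b/ is basic and [v] is derived by intervocalic spirantization (voiced stops become fricatives between vowels).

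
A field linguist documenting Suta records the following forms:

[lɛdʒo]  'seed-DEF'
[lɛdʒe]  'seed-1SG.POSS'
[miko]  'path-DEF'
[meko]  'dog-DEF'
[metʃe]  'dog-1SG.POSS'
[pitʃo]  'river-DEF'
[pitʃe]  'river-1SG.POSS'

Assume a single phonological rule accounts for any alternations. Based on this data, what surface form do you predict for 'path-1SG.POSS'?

In [meko] and [metʃe] the final segment of 'dog' alternates: [k] ~ [tʃ].
The stem 'river' ([pitʃo], [pitʃe]) shows [tʃ] unchanged in both environments, so [tʃ] cannot be basic with [k] derived before the DEF suffix.
The alternation reflects palatalization before a front vowel: /k/ becomes palato-alveolar [tʃ] before a front vowel. /k/ is underlying.
From [miko] the stem 'path' is /mik/; before a front vowel this yields [mitʃe].

[mitʃe]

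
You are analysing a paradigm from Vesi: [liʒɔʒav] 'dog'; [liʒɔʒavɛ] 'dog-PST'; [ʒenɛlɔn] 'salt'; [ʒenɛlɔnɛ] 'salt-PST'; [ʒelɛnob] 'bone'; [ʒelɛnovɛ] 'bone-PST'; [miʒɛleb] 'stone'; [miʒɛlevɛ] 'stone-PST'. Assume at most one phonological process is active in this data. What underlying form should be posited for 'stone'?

'stone' shows [b] ~ [v] at the end of the stem ([miʒɛleb] vs [miʒɛlevɛ]).
But 'dog' keeps [v] in both environments ([liʒɔʒav], [liʒɔʒavɛ]), so there is no rule changing /v/ to [b] in isolation.
The alternation reflects intervocalic spirantization: voiced stops become fricatives between vowels. /b/ is underlying.
The underlying form of 'stone' is therefore /miʒɛleb/.

/miʒɛleb/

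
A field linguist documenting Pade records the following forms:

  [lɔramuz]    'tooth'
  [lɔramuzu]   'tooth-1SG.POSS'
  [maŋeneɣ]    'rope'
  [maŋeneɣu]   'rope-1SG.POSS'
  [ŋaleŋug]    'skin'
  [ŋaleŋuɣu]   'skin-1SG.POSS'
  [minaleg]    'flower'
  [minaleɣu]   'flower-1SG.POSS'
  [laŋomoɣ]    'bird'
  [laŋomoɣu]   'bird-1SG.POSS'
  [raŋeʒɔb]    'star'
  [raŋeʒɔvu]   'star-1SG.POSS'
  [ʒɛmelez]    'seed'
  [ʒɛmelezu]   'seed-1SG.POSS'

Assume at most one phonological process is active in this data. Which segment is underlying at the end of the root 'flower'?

In [minaleg] and [minaleɣu] the final segment of 'flower' alternates: [g] ~ [ɣ].
Compare 'bird', with invariant [ɣ] in [laŋomoɣ] and [laŋomoɣu]: an analysis with underlying /ɣ/ and a rule producing [g] in isolation would wrongly predict alternation here too.
Therefore /g/ is basic and [ɣ] is derived by intervocalic spirantization (voiced stops become fricatives between vowels).

/g/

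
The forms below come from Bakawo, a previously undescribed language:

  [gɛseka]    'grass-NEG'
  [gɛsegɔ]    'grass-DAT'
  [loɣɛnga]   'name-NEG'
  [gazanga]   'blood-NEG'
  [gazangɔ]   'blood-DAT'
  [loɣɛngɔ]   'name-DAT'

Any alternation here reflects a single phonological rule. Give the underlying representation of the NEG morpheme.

/-ka/

The NEG suffix surfaces as [-ga] and [-ka], depending on the final segment of the stem.
By contrast the DAT suffix keeps its initial [g] throughout — that segment must be underlying.
So the underlying form is /-ka/, and voiceless stops become voiced after a nasal.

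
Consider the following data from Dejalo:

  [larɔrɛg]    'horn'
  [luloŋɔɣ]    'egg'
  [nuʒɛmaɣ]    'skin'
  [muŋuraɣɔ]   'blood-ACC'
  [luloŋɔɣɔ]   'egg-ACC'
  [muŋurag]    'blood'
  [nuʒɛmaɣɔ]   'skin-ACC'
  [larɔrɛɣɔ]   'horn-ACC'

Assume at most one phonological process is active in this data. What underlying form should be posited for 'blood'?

In [muŋurag] and [muŋuraɣɔ] the final segment of 'blood' alternates: [g] ~ [ɣ].
If /ɣ/ were underlying and a rule turned it into [g] in isolation, 'egg' would also alternate; but it has [ɣ] in both [luloŋɔɣ] and [luloŋɔɣɔ].
The underlying segment must be /g/; voiced stops become fricatives between vowels, yielding [ɣ] there.

/muŋurag/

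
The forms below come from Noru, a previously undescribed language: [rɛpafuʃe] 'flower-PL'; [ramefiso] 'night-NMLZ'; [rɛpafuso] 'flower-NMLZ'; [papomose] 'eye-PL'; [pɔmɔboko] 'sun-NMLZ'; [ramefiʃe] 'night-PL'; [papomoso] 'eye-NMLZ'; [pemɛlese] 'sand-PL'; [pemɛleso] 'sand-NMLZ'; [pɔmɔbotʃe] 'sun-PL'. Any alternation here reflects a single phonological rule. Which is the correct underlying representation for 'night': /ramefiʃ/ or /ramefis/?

The stem for 'night' ends in [s] in [ramefiso] but [ʃ] in [ramefiʃe].
The stem 'eye' ([papomoso], [papomose]) shows [s] unchanged in both environments, so [s] cannot be basic with [ʃ] derived before the PL suffix.
Therefore /ʃ/ is basic and [s] is derived by depalatalization (palato-alveolar /tʃ/ and /ʃ/ become [k] and [s] when no front vowel follows).

/ramefiʃ/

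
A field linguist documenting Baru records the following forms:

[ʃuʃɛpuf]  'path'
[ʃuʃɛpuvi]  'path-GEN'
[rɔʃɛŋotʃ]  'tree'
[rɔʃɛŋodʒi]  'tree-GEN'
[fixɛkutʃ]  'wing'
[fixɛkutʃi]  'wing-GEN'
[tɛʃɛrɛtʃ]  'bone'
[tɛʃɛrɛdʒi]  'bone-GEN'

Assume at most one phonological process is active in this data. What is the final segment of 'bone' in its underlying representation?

/dʒ/

'bone' shows [tʃ] ~ [dʒ] at the end of the stem ([tɛʃɛrɛtʃ] vs [tɛʃɛrɛdʒi]).
Compare 'wing', with invariant [tʃ] in [fixɛkutʃ] and [fixɛkutʃi]: an analysis with underlying /tʃ/ and a rule producing [dʒ] before the GEN suffix would wrongly predict alternation here too.
Therefore /dʒ/ is basic and [tʃ] is derived by word-final obstruent devoicing (voiced obstruents become voiceless word-finally).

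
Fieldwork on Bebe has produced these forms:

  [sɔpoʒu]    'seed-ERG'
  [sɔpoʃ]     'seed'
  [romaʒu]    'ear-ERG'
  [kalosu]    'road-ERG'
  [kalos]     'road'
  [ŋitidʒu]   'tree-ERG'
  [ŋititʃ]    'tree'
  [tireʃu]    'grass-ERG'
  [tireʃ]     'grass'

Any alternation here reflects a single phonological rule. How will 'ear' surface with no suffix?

[romaʃ]

The root 'seed' surfaces as [sɔpoʒu] and [sɔpoʃ], with a stem-final [ʒ] ~ [ʃ] alternation.
But 'grass' keeps [ʃ] in both environments ([tireʃu], [tireʃ]), so there is no rule changing /ʃ/ to [ʒ] before the ERG suffix.
The alternation reflects word-final obstruent devoicing: voiced obstruents become voiceless word-finally. /ʒ/ is underlying.
From [romaʒu] the stem 'ear' is /romaʒ/; word-finally this yields [romaʃ].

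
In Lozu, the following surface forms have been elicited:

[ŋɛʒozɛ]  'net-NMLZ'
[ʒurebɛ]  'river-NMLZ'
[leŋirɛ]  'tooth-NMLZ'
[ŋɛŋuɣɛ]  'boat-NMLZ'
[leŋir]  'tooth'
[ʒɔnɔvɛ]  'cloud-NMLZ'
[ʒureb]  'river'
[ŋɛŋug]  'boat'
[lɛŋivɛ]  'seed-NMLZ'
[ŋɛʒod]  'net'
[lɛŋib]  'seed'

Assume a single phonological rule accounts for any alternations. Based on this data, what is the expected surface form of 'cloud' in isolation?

[ʒɔnɔb]

The root 'seed' surfaces as [lɛŋib] and [lɛŋivɛ], with a stem-final [b] ~ [v] alternation.
But 'river' keeps [b] in both environments ([ʒureb], [ʒurebɛ]), so there is no rule changing /b/ to [v] before the NMLZ suffix.
So /v/ is underlying, and a rule of word-final hardening — voiced fricatives become stops word-finally — gives [b].
The one attested form of 'cloud', [ʒɔnɔvɛ], shows underlying /ʒɔnɔv/. Applying the same rule word-finally gives [ʒɔnɔb].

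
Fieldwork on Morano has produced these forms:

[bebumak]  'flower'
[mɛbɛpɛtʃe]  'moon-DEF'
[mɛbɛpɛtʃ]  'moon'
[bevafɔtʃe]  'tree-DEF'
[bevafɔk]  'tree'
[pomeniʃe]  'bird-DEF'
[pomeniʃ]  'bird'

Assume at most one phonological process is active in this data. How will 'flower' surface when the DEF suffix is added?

[bebumatʃe]

In [bevafɔtʃe] and [bevafɔk] the final segment of 'tree' alternates: [tʃ] ~ [k].
But 'moon' keeps [tʃ] in both environments ([mɛbɛpɛtʃe], [mɛbɛpɛtʃ]), so there is no rule changing /tʃ/ to [k] in isolation.
The underlying segment must be /k/; /k/ becomes palato-alveolar [tʃ] before a front vowel, yielding [tʃ] there.
The one attested form of 'flower', [bebumak], shows underlying /bebumak/. Applying the same rule before a front vowel gives [bebumatʃe].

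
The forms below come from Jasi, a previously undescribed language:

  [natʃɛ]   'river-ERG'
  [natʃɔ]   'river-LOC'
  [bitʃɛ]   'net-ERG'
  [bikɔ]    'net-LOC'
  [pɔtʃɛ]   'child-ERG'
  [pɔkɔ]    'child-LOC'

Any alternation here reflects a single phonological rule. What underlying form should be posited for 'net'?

'net' shows [tʃ] ~ [k] at the end of the stem ([bitʃɛ] vs [bikɔ]).
If /tʃ/ were underlying and a rule turned it into [k] before the LOC suffix, 'river' would also alternate; but it has [tʃ] in both [natʃɛ] and [natʃɔ].
The alternation reflects palatalization before a front vowel: /k/ becomes palato-alveolar [tʃ] before a front vowel. /k/ is underlying.
The underlying form of 'net' is therefore /bik/.

/bik/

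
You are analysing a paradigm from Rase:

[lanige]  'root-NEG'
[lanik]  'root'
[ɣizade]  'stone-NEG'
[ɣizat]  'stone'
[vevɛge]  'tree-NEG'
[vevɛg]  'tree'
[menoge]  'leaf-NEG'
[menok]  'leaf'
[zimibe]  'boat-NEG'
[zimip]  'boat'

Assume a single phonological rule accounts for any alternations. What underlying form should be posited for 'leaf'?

The stem for 'leaf' ends in [g] in [menoge] but [k] in [menok].
The stem 'tree' ([vevɛge], [vevɛg]) shows [g] unchanged in both environments, so [g] cannot be basic with [k] derived in isolation.
The alternation reflects intervocalic voicing: voiceless stops become voiced between vowels. /k/ is underlying.

/menok/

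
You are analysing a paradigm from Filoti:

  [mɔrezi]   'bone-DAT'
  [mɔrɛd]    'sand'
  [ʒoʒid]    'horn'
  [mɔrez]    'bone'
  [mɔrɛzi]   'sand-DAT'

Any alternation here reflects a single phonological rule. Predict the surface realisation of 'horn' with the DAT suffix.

'sand' shows [z] ~ [d] at the end of the stem ([mɔrɛzi] vs [mɔrɛd]).
Compare 'bone', with invariant [z] in [mɔrezi] and [mɔrez]: an analysis with underlying /z/ and a rule producing [d] in isolation would wrongly predict alternation here too.
Therefore /d/ is basic and [z] is derived by intervocalic spirantization (voiced stops become fricatives between vowels).
From [ʒoʒid] the stem 'horn' is /ʒoʒid/; between vowels this yields [ʒoʒizi].

[ʒoʒizi]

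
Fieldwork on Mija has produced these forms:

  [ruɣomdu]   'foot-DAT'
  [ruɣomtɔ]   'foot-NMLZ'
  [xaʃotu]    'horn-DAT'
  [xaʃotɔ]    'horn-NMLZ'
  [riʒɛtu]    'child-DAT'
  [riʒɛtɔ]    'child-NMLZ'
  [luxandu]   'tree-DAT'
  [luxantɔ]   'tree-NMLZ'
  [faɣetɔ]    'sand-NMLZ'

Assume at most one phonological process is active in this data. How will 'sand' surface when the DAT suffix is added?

The DAT suffix surfaces as [-du] and [-tu], depending on the final segment of the stem.
By contrast the NMLZ suffix keeps its initial [t] throughout — that segment must be underlying.
So the underlying form is /-du/, and voiced stops become voiceless after a vowel.
After 'sand', which ends in a vowel, the suffix surfaces as [-tu], giving [faɣetu].

[faɣetu]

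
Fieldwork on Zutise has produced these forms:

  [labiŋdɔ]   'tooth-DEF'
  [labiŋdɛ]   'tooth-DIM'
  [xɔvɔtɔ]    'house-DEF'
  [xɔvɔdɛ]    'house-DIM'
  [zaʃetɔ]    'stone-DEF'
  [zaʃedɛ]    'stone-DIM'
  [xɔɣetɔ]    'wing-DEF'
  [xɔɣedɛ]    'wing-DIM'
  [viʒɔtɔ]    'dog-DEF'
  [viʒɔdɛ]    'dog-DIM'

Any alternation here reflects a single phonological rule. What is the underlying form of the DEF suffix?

/-tɔ/

The DEF suffix surfaces as [-dɔ] and [-tɔ], depending on the final segment of the stem.
By contrast the DIM suffix keeps its initial [d] throughout — that segment must be underlying.
So the underlying form is /-tɔ/, and voiceless stops become voiced after a nasal.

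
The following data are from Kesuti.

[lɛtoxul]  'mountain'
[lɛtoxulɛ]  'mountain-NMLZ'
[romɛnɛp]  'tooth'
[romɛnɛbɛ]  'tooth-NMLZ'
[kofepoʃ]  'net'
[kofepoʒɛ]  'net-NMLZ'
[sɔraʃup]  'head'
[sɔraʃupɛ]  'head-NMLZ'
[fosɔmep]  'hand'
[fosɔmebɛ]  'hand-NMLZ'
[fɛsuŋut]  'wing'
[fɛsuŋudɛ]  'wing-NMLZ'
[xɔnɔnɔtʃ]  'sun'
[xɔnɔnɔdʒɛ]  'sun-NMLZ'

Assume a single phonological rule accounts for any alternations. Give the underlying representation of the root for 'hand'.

The stem for 'hand' ends in [p] in [fosɔmep] but [b] in [fosɔmebɛ].
Compare 'head', with invariant [p] in [sɔraʃup] and [sɔraʃupɛ]: an analysis with underlying /p/ and a rule producing [b] before the NMLZ suffix would wrongly predict alternation here too.
Therefore /b/ is basic and [p] is derived by word-final obstruent devoicing (voiced obstruents become voiceless word-finally).
Hence 'hand' is /fosɔmeb/ underlyingly.

/fosɔmeb/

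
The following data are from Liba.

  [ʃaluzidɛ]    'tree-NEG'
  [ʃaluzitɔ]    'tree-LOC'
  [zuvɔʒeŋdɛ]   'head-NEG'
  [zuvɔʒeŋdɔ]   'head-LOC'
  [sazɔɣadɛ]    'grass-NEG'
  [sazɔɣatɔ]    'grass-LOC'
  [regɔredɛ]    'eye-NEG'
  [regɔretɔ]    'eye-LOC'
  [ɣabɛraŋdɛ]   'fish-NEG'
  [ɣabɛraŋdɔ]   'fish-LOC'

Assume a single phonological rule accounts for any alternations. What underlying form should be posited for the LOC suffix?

/-tɔ/

The LOC morpheme has two allomorphs, [-dɔ] and [-tɔ].
By contrast the NEG suffix keeps its initial [d] throughout — that segment must be underlying.
So the underlying form is /-tɔ/, and voiceless stops become voiced after a nasal.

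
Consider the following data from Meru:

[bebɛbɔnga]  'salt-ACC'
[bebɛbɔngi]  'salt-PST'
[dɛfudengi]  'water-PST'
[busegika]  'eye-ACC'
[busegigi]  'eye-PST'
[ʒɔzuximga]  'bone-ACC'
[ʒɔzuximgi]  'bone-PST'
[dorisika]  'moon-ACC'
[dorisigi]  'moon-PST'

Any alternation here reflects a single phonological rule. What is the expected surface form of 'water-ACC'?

The ACC morpheme has two allomorphs, [-ga] and [-ka].
The PST suffix, which begins with [g], is invariant after every stem; so [g] is not altered by any rule here.
So the underlying form is /-ka/, and voiceless stops become voiced after a nasal.
After 'water', which ends in a nasal, the suffix surfaces as [-ga], giving [dɛfudenga].

[dɛfudenga]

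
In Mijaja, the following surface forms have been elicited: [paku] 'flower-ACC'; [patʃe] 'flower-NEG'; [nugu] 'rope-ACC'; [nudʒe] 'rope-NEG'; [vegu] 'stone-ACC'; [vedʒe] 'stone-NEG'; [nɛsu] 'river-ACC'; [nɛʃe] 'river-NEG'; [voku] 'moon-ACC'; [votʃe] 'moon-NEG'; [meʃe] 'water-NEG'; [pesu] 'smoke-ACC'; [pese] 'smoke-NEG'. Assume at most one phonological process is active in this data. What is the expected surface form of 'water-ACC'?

The root 'river' surfaces as [nɛsu] and [nɛʃe], with a stem-final [s] ~ [ʃ] alternation.
Compare 'smoke', with invariant [s] in [pesu] and [pese]: an analysis with underlying /s/ and a rule producing [ʃ] before the NEG suffix would wrongly predict alternation here too.
So /ʃ/ is underlying, and a rule of depalatalization — palato-alveolar /tʃ/, /dʒ/ and /ʃ/ become [k], [g] and [s] when no front vowel follows — gives [s].
From [meʃe] the stem 'water' is /meʃ/; when no front vowel follows this yields [mesu].

[mesu]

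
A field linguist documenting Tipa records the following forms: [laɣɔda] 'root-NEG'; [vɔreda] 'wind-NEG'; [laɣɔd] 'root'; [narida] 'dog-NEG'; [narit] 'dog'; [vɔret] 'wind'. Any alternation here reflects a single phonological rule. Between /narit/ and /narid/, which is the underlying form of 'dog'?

In [narit] and [narida] the final segment of 'dog' alternates: [t] ~ [d].
The stem 'root' ([laɣɔd], [laɣɔda]) shows [d] unchanged in both environments, so [d] cannot be basic with [t] derived in isolation.
The alternation reflects intervocalic voicing: voiceless stops become voiced between vowels. /t/ is underlying.

/narit/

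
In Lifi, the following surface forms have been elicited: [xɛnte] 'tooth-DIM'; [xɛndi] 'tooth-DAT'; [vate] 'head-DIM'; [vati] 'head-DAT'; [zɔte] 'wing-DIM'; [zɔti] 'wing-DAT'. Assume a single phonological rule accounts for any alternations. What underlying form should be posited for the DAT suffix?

/-di/

The DAT suffix surfaces as [-di] and [-ti], depending on the final segment of the stem.
The DIM suffix, which begins with [t], is invariant after every stem; so [t] is not altered by any rule here.
The DAT suffix is therefore /-di/ underlyingly, with post-vocalic devoicing: voiced stops become voiceless after a vowel.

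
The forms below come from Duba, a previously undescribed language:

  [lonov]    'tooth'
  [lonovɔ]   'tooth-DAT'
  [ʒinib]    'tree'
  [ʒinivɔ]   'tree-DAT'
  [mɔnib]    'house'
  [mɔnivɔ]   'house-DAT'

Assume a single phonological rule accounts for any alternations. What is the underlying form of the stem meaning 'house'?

In [mɔnib] and [mɔnivɔ] the final segment of 'house' alternates: [b] ~ [v].
The stem 'tooth' ([lonov], [lonovɔ]) shows [v] unchanged in both environments, so [v] cannot be basic with [b] derived in isolation.
Therefore /b/ is basic and [v] is derived by intervocalic spirantization (voiced stops become fricatives between vowels).

/mɔnib/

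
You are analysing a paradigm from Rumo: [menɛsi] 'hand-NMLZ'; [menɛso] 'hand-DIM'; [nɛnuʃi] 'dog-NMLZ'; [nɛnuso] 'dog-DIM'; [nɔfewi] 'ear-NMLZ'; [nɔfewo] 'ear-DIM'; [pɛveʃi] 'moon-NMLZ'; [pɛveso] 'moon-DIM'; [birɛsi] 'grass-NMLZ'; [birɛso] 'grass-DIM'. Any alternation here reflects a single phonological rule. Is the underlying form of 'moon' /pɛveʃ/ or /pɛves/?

/pɛveʃ/

In [pɛveʃi] and [pɛveso] the final segment of 'moon' alternates: [ʃ] ~ [s].
Compare 'grass', with invariant [s] in [birɛsi] and [birɛso]: an analysis with underlying /s/ and a rule producing [ʃ] before the NMLZ suffix would wrongly predict alternation here too.
Therefore /ʃ/ is basic and [s] is derived by depalatalization (palato-alveolar /ʃ/ becomes [s] when no front vowel follows).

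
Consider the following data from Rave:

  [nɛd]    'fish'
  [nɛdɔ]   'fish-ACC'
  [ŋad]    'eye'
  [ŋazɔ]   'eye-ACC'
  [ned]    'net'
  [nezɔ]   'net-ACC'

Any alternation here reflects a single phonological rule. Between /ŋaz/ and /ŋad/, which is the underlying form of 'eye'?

/ŋaz/

'eye' shows [d] ~ [z] at the end of the stem ([ŋad] vs [ŋazɔ]).
Compare 'fish', with invariant [d] in [nɛd] and [nɛdɔ]: an analysis with underlying /d/ and a rule producing [z] before the ACC suffix would wrongly predict alternation here too.
So /z/ is underlying, and a rule of word-final hardening — voiced fricatives become stops word-finally — gives [d].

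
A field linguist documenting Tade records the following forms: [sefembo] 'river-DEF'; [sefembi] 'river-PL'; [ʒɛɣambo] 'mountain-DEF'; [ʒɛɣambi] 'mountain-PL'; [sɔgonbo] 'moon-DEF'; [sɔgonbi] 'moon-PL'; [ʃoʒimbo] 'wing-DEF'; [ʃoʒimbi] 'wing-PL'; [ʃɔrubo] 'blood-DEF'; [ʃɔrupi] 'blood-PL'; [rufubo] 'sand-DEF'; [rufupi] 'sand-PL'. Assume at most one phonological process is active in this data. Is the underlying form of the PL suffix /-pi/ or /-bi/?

/-pi/

The PL suffix surfaces as [-bi] and [-pi], depending on the final segment of the stem.
The DEF suffix, which begins with [b], is invariant after every stem; so [b] is not altered by any rule here.
The PL suffix is therefore /-pi/ underlyingly, with post-nasal voicing: voiceless stops become voiced after a nasal.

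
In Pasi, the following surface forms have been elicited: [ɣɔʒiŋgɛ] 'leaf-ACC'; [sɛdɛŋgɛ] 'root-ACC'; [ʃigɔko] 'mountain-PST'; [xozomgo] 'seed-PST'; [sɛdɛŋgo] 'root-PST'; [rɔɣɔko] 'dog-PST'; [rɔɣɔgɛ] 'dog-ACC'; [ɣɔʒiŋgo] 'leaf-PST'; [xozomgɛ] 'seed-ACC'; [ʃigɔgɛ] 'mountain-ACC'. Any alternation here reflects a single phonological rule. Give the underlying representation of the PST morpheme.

The PST suffix surfaces as [-go] and [-ko], depending on the final segment of the stem.
The ACC suffix, which begins with [g], is invariant after every stem; so [g] is not altered by any rule here.
The PST suffix is therefore /-ko/ underlyingly, with post-nasal voicing: voiceless stops become voiced after a nasal.

/-ko/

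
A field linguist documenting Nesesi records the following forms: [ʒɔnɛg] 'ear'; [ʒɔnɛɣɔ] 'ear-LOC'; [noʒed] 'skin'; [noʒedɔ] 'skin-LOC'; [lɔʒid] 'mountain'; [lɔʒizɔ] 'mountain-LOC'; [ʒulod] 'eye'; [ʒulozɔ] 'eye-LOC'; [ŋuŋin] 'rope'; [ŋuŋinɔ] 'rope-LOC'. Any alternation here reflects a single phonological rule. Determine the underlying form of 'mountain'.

/lɔʒiz/

The root 'mountain' surfaces as [lɔʒid] and [lɔʒizɔ], with a stem-final [d] ~ [z] alternation.
The stem 'skin' ([noʒed], [noʒedɔ]) shows [d] unchanged in both environments, so [d] cannot be basic with [z] derived before the LOC suffix.
The alternation reflects word-final hardening: voiced fricatives become stops word-finally. /z/ is underlying.
So 'mountain' = /lɔʒiz/.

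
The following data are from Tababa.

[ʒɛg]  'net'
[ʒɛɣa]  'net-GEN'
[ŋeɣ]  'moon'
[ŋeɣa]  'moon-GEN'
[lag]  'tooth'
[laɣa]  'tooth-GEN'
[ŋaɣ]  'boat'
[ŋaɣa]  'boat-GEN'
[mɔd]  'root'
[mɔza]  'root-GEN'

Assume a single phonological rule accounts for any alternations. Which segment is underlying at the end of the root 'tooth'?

/g/

In [lag] and [laɣa] the final segment of 'tooth' alternates: [g] ~ [ɣ].
Compare 'boat', with invariant [ɣ] in [ŋaɣ] and [ŋaɣa]: an analysis with underlying /ɣ/ and a rule producing [g] in isolation would wrongly predict alternation here too.
The alternation reflects intervocalic spirantization: voiced stops become fricatives between vowels. /g/ is underlying.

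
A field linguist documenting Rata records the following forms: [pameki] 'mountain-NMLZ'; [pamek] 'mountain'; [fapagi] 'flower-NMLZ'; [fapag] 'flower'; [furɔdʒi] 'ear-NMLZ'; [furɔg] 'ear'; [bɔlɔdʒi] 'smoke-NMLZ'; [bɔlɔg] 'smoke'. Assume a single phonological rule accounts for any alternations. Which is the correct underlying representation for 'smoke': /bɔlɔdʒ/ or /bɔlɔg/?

In [bɔlɔdʒi] and [bɔlɔg] the final segment of 'smoke' alternates: [dʒ] ~ [g].
Compare 'flower', with invariant [g] in [fapagi] and [fapag]: an analysis with underlying /g/ and a rule producing [dʒ] before the NMLZ suffix would wrongly predict alternation here too.
So /dʒ/ is underlying, and a rule of depalatalization — palato-alveolar /dʒ/ becomes [g] when no front vowel follows — gives [g].

/bɔlɔdʒ/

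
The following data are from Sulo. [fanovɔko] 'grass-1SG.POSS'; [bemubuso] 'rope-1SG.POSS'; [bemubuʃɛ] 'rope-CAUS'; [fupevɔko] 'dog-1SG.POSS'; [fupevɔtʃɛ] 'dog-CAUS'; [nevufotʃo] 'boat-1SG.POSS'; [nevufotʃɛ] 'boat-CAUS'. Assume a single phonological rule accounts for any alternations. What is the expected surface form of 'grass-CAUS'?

[fanovɔtʃɛ]

In [fupevɔko] and [fupevɔtʃɛ] the final segment of 'dog' alternates: [k] ~ [tʃ].
The stem 'boat' ([nevufotʃo], [nevufotʃɛ]) shows [tʃ] unchanged in both environments, so [tʃ] cannot be basic with [k] derived before the 1SG.POSS suffix.
The underlying segment must be /k/; /k/ and /s/ become palato-alveolar [tʃ] and [ʃ] before a front vowel, yielding [tʃ] there.
The one attested form of 'grass', [fanovɔko], shows underlying /fanovɔk/. Applying the same rule before a front vowel gives [fanovɔtʃɛ].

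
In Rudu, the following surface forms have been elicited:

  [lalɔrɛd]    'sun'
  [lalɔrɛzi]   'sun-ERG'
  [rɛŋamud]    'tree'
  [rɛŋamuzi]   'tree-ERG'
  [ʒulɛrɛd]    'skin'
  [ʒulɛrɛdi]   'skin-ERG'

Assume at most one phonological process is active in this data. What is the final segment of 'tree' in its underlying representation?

/z/

'tree' shows [d] ~ [z] at the end of the stem ([rɛŋamud] vs [rɛŋamuzi]).
The stem 'skin' ([ʒulɛrɛd], [ʒulɛrɛdi]) shows [d] unchanged in both environments, so [d] cannot be basic with [z] derived before the ERG suffix.
The underlying segment must be /z/; voiced fricatives become stops word-finally, yielding [d] there.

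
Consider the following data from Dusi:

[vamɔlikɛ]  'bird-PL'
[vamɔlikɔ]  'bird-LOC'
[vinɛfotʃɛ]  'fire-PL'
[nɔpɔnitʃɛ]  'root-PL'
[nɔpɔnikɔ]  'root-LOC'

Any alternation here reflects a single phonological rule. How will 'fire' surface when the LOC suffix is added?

[vinɛfokɔ]

The root 'root' surfaces as [nɔpɔnitʃɛ] and [nɔpɔnikɔ], with a stem-final [tʃ] ~ [k] alternation.
If /k/ were underlying and a rule turned it into [tʃ] before the PL suffix, 'bird' would also alternate; but it has [k] in both [vamɔlikɛ] and [vamɔlikɔ].
The alternation reflects depalatalization: palato-alveolar /tʃ/ becomes [k] when no front vowel follows. /tʃ/ is underlying.
The one attested form of 'fire', [vinɛfotʃɛ], shows underlying /vinɛfotʃ/. Applying the same rule when no front vowel follows gives [vinɛfokɔ].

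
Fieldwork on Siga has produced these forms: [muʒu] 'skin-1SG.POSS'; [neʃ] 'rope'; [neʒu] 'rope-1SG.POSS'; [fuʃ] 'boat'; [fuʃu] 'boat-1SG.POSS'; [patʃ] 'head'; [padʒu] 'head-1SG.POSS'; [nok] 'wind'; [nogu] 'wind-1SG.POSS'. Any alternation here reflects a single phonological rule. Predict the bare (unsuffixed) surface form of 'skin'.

[muʃ]

The stem for 'rope' ends in [ʃ] in [neʃ] but [ʒ] in [neʒu].
If /ʃ/ were underlying and a rule turned it into [ʒ] before the 1SG.POSS suffix, 'boat' would also alternate; but it has [ʃ] in both [fuʃ] and [fuʃu].
Therefore /ʒ/ is basic and [ʃ] is derived by word-final obstruent devoicing (voiced obstruents become voiceless word-finally).
From [muʒu] the stem 'skin' is /muʒ/; word-finally this yields [muʃ].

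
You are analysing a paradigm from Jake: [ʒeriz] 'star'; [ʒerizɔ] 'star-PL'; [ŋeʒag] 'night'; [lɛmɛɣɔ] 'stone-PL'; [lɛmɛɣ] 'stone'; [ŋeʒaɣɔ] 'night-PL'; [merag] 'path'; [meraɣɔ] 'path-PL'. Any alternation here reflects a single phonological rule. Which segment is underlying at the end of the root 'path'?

/g/

In [merag] and [meraɣɔ] the final segment of 'path' alternates: [g] ~ [ɣ].
The stem 'stone' ([lɛmɛɣ], [lɛmɛɣɔ]) shows [ɣ] unchanged in both environments, so [ɣ] cannot be basic with [g] derived in isolation.
Therefore /g/ is basic and [ɣ] is derived by intervocalic spirantization (voiced stops become fricatives between vowels).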